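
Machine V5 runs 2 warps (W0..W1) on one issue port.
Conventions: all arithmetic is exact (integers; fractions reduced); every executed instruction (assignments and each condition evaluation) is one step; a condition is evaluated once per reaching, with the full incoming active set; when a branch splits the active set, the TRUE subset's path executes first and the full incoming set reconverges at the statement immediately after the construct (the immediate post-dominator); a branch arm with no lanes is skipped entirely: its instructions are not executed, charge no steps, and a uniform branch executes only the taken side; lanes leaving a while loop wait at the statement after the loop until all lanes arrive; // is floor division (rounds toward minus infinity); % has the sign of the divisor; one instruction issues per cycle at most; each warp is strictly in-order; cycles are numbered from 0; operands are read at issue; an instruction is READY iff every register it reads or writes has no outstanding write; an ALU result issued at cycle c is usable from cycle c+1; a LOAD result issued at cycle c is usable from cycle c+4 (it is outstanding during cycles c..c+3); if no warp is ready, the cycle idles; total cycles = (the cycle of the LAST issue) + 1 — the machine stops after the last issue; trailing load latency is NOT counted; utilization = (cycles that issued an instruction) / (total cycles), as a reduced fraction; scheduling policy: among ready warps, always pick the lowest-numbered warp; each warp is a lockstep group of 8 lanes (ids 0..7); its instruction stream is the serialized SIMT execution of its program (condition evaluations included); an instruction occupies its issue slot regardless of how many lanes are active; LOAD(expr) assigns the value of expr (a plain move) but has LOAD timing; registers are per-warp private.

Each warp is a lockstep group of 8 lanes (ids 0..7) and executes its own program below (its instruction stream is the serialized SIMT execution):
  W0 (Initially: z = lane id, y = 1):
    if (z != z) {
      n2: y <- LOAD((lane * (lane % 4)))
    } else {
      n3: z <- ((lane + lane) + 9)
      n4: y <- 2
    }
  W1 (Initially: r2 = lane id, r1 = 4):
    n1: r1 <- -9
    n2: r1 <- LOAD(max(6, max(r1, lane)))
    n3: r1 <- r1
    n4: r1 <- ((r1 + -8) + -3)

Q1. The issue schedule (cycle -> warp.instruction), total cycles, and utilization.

cycle 0: W0.I0
cycle 1: W0.I1
cycle 2: W0.I2
cycle 3: W1.I0
cycle 4: W1.I1
cycle 5: idle
cycle 6: idle
cycle 7: idle
cycle 8: W1.I2
cycle 9: W1.I3

Answer: 10 cycles, utilization 7/10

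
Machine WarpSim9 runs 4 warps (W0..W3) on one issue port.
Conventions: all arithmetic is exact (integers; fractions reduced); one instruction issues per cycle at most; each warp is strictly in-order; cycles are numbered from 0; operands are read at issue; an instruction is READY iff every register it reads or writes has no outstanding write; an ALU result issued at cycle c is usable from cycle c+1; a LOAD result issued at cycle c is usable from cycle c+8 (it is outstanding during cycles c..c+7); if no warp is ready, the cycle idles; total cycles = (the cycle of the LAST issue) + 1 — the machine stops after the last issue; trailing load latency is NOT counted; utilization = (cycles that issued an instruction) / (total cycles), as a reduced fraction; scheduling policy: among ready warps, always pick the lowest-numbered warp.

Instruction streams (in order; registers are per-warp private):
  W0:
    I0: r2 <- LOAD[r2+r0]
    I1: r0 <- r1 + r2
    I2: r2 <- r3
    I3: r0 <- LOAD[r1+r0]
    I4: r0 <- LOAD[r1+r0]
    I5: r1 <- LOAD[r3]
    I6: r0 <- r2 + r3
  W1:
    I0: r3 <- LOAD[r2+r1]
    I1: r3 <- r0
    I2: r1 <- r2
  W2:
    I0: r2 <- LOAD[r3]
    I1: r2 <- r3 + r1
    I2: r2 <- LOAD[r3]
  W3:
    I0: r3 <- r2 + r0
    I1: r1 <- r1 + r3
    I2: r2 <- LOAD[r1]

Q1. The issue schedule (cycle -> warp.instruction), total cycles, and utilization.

cycle 0: W0.I0
cycle 1: W1.I0
cycle 2: W2.I0
cycle 3: W3.I0
cycle 4: W3.I1
cycle 5: W3.I2
cycle 6: idle
cycle 7: idle
cycle 8: W0.I1
cycle 9: W0.I2
cycle 10: W0.I3
cycle 11: W1.I1
cycle 12: W1.I2
cycle 13: W2.I1
cycle 14: W2.I2
cycle 15: idle
cycle 16: idle
cycle 17: idle
cycle 18: W0.I4
cycle 19: W0.I5
cycle 20: idle
cycle 21: idle
cycle 22: idle
cycle 23: idle
cycle 24: idle
cycle 25: idle
cycle 26: W0.I6

Answer: 27 cycles, utilization 16/27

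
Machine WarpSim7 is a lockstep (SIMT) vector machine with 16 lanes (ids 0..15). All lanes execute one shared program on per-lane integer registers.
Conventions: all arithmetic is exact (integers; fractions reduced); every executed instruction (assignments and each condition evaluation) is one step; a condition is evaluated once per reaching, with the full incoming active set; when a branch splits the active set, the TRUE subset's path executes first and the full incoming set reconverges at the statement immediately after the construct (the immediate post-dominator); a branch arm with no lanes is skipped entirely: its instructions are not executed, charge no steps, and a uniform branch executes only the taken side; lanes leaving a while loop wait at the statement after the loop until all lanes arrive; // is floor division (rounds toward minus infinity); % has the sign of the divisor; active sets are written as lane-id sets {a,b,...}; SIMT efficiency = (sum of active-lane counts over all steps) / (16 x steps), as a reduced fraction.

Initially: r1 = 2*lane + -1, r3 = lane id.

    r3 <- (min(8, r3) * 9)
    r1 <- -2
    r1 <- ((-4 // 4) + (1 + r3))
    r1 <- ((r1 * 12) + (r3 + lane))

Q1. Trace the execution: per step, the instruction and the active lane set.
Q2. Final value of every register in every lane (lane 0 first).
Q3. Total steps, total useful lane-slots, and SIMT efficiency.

step 0: r3 <- (min(8, r3) * 9)       {0,1,2,3,4,5,6,7,8,9,10,11,12,13,14,15}
step 1: r1 <- -2                     {0,1,2,3,4,5,6,7,8,9,10,11,12,13,14,15}
step 2: r1 <- ((-4 // 4) + (1 + r3)) {0,1,2,3,4,5,6,7,8,9,10,11,12,13,14,15}
step 3: r1 <- ((r1 * 12) + (r3 + lane)) {0,1,2,3,4,5,6,7,8,9,10,11,12,13,14,15}

Answer: 4 steps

r1: 0,118,236,354,472,590,708,826,944,945,946,947,948,949,950,951
r3: 0,9,18,27,36,45,54,63,72,72,72,72,72,72,72,72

steps = 4; useful = 64; efficiency = 64/64 = 1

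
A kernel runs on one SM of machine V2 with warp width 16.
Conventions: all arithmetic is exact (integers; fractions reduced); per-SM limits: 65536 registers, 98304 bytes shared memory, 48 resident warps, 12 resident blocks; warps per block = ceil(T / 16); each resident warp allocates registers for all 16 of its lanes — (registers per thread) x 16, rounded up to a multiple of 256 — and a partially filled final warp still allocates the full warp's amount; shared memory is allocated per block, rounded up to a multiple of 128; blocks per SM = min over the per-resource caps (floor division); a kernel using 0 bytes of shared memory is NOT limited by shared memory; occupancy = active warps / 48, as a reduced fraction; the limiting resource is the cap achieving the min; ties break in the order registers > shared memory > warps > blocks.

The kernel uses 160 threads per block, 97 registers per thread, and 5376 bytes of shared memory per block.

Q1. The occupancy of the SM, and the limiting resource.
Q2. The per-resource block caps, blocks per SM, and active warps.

Answer: occupancy 5/8, limited by registers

registers: 3 blocks
shared memory: 18 blocks
warps: 4 blocks
blocks: 12 blocks

Answer: 3 blocks, 30 active warps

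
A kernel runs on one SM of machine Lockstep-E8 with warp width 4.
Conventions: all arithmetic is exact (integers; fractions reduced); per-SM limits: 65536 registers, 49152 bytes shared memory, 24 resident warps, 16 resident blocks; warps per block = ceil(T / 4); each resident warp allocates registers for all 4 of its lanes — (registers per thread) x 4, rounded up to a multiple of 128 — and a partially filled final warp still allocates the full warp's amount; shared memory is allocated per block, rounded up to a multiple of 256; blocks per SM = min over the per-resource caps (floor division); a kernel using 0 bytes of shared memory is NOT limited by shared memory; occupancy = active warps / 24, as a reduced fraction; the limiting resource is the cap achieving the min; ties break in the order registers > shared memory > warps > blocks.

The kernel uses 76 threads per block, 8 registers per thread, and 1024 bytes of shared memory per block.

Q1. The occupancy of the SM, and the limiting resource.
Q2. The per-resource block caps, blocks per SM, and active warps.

Answer: occupancy 19/24, limited by warps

registers: 26 blocks
shared memory: 48 blocks
warps: 1 block
blocks: 16 blocks

Answer: 1 block, 19 active warps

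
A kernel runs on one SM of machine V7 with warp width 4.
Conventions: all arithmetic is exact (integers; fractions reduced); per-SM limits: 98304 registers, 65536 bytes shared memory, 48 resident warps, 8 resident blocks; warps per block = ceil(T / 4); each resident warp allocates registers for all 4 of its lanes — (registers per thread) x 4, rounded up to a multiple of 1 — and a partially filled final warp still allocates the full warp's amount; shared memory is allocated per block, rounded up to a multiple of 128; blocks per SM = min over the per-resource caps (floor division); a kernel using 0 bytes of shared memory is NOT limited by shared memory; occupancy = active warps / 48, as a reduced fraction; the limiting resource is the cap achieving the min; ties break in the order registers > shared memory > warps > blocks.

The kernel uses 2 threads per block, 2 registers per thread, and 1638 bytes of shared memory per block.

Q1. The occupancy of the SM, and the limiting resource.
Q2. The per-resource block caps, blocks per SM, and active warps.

Answer: occupancy 1/6, limited by blocks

registers: 12288 blocks
shared memory: 39 blocks
warps: 48 blocks
blocks: 8 blocks

Answer: 8 blocks, 8 active warps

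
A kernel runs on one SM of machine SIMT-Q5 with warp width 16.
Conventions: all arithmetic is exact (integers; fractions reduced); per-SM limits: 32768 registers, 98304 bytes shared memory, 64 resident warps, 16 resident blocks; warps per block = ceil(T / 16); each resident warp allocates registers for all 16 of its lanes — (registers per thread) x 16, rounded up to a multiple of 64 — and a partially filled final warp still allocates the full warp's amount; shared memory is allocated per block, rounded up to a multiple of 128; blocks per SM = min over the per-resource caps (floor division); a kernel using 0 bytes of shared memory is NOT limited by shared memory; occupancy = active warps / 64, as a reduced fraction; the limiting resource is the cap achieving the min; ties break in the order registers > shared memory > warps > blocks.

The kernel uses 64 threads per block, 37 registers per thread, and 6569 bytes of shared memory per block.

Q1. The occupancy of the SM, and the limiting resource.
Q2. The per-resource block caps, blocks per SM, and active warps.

Answer: occupancy 3/4, limited by registers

registers: 12 blocks
shared memory: 14 blocks
warps: 16 blocks
blocks: 16 blocks

Answer: 12 blocks, 48 active warps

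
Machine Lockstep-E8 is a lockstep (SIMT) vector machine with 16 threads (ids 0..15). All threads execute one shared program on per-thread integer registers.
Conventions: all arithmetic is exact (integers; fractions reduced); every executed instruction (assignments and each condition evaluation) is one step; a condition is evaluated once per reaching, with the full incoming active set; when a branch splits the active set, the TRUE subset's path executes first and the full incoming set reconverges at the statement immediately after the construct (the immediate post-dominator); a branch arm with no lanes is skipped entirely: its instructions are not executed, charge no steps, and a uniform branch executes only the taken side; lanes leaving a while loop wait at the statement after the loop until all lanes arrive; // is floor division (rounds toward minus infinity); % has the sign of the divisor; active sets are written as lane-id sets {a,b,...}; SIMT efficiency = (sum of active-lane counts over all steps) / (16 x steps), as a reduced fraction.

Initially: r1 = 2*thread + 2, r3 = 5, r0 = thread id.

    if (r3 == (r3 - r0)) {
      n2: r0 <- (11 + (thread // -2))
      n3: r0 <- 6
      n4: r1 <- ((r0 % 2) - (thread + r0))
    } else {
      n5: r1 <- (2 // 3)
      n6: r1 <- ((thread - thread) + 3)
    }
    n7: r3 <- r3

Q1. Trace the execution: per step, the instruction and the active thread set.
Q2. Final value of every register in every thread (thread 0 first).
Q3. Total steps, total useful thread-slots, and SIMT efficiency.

step 0: eval (r3 == (r3 - r0))       {0,1,2,3,4,5,6,7,8,9,10,11,12,13,14,15}
step 1: r0 <- (11 + (thread // -2))  {0}
step 2: r0 <- 6                      {0}
step 3: r1 <- ((r0 % 2) - (thread + r0)) {0}
step 4: r1 <- (2 // 3)               {1,2,3,4,5,6,7,8,9,10,11,12,13,14,15}
step 5: r1 <- ((thread - thread) + 3) {1,2,3,4,5,6,7,8,9,10,11,12,13,14,15}
step 6: r3 <- r3                     {0,1,2,3,4,5,6,7,8,9,10,11,12,13,14,15}

Answer: 7 steps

r1: -6,3,3,3,3,3,3,3,3,3,3,3,3,3,3,3
r3: 5,5,5,5,5,5,5,5,5,5,5,5,5,5,5,5
r0: 6,1,2,3,4,5,6,7,8,9,10,11,12,13,14,15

steps = 7; useful = 65; efficiency = 65/112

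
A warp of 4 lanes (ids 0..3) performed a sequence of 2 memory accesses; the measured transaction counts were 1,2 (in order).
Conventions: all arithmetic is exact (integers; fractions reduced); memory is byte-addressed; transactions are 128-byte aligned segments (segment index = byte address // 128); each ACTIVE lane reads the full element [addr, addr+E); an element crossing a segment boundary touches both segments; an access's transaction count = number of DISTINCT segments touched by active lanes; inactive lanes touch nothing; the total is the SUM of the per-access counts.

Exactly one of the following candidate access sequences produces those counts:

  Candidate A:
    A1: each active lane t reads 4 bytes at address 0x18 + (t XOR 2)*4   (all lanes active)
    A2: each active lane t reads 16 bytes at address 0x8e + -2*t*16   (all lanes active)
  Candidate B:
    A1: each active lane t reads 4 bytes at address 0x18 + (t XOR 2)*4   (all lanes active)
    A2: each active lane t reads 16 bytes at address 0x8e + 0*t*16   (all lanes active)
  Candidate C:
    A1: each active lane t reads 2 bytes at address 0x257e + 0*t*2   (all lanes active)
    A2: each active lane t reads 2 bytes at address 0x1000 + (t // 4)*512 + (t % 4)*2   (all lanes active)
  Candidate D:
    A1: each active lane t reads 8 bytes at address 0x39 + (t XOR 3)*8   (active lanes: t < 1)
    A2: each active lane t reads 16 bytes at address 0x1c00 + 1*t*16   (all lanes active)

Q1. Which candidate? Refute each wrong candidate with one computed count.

B: A2 gives 1 transaction, not 2
C: A2 gives 1 transaction, not 2
D: A2 gives 1 transaction, not 2
A: all counts match (1,2)

Answer: A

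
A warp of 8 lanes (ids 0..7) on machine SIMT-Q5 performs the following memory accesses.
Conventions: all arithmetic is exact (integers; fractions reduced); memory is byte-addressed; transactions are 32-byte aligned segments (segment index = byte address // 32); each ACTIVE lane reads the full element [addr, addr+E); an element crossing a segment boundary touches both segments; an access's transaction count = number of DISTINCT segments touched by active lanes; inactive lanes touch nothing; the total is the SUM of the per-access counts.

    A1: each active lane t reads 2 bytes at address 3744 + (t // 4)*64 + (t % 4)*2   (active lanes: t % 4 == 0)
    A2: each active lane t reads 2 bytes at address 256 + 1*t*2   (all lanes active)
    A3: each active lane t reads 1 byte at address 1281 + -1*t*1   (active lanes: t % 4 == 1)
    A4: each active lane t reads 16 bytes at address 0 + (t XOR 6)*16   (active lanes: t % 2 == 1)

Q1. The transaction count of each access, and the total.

A1: 2 transactions
A2: 1 transaction
A3: 2 transactions
A4: 4 transactions

Answer: 2,1,2,4; total 9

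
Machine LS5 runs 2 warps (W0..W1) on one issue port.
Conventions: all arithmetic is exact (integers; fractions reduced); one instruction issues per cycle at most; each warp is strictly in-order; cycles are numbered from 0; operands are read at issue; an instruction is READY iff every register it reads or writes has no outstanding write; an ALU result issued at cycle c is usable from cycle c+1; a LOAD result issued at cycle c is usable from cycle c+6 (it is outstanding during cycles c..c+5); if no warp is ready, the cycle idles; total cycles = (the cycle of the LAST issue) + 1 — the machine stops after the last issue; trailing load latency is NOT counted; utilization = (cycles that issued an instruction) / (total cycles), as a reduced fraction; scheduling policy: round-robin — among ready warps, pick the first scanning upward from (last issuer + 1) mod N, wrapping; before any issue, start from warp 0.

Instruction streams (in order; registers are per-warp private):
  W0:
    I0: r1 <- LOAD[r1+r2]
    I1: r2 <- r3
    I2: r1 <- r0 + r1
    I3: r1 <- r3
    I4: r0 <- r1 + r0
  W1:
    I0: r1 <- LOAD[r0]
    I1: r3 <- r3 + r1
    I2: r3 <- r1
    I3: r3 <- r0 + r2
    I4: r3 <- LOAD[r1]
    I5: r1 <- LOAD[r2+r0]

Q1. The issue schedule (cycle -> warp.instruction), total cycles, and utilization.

cycle 0: W0.I0
cycle 1: W1.I0
cycle 2: W0.I1
cycle 3: idle
cycle 4: idle
cycle 5: idle
cycle 6: W0.I2
cycle 7: W1.I1
cycle 8: W0.I3
cycle 9: W1.I2
cycle 10: W0.I4
cycle 11: W1.I3
cycle 12: W1.I4
cycle 13: W1.I5

Answer: 14 cycles, utilization 11/14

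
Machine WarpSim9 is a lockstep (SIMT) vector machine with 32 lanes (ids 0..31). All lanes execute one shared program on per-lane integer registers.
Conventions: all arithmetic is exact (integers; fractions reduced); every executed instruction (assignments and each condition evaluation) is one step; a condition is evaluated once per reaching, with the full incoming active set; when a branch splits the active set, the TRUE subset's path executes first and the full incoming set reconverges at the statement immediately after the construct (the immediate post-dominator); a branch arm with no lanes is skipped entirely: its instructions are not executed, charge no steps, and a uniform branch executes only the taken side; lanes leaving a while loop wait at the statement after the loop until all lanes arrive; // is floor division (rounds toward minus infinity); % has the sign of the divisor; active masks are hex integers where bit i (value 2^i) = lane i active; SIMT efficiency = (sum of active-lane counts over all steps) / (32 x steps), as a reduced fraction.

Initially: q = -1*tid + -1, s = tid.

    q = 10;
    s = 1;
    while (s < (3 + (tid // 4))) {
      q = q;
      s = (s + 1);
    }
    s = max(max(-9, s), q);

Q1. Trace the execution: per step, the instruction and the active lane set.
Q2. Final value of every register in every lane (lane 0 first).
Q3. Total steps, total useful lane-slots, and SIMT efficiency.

step 0: q <- 10                      0xffffffff
step 1: s <- 1                       0xffffffff
step 2: eval (s < (3 + (tid // 4)))  0xffffffff
step 3: q <- q                       0xffffffff
step 4: s <- (s + 1)                 0xffffffff
step 5: eval (s < (3 + (tid // 4)))  0xffffffff
step 6: q <- q                       0xffffffff
step 7: s <- (s + 1)                 0xffffffff
step 8: eval (s < (3 + (tid // 4)))  0xffffffff
step 9: q <- q                       0xfffffff0
step 10: s <- (s + 1)                 0xfffffff0
step 11: eval (s < (3 + (tid // 4)))  0xfffffff0
step 12: q <- q                       0xffffff00
step 13: s <- (s + 1)                 0xffffff00
step 14: eval (s < (3 + (tid // 4)))  0xffffff00
step 15: q <- q                       0xfffff000
step 16: s <- (s + 1)                 0xfffff000
step 17: eval (s < (3 + (tid // 4)))  0xfffff000
step 18: q <- q                       0xffff0000
step 19: s <- (s + 1)                 0xffff0000
step 20: eval (s < (3 + (tid // 4)))  0xffff0000
step 21: q <- q                       0xfff00000
step 22: s <- (s + 1)                 0xfff00000
step 23: eval (s < (3 + (tid // 4)))  0xfff00000
step 24: q <- q                       0xff000000
step 25: s <- (s + 1)                 0xff000000
step 26: eval (s < (3 + (tid // 4)))  0xff000000
step 27: q <- q                       0xf0000000
step 28: s <- (s + 1)                 0xf0000000
step 29: eval (s < (3 + (tid // 4)))  0xf0000000
step 30: s <- max(max(-9, s), q)      0xffffffff

Answer: 31 steps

q: 10,10,10,10,10,10,10,10,10,10,10,10,10,10,10,10,10,10,10,10,10,10,10,10,10,10,10,10,10,10,10,10
s: 10,10,10,10,10,10,10,10,10,10,10,10,10,10,10,10,10,10,10,10,10,10,10,10,10,10,10,10,10,10,10,10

steps = 31; useful = 656; efficiency = 656/992 = 41/62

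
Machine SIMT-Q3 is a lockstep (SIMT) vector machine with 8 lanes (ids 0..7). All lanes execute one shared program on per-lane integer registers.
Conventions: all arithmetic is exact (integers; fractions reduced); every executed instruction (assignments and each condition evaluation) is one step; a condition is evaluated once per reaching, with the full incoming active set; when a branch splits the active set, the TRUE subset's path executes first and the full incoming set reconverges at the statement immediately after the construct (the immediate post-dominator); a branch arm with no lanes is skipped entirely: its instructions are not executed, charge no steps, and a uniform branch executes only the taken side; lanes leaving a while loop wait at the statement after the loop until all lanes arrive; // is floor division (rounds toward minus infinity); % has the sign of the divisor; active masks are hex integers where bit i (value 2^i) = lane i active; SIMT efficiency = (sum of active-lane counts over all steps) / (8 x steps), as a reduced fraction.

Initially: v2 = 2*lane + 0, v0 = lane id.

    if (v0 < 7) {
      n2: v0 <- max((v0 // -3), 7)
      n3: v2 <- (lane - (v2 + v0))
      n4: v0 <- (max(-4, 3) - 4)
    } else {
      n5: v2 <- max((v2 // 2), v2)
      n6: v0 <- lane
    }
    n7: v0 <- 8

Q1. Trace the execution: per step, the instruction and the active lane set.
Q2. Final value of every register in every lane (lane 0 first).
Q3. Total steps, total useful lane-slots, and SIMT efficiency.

step 0: eval (v0 < 7)                0xff
step 1: v0 <- max((v0 // -3), 7)     0x7f
step 2: v2 <- (lane - (v2 + v0))     0x7f
step 3: v0 <- (max(-4, 3) - 4)       0x7f
step 4: v2 <- max((v2 // 2), v2)     0x80
step 5: v0 <- lane                   0x80
step 6: v0 <- 8                      0xff

Answer: 7 steps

v2: -7,-8,-9,-10,-11,-12,-13,14
v0: 8,8,8,8,8,8,8,8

steps = 7; useful = 39; efficiency = 39/56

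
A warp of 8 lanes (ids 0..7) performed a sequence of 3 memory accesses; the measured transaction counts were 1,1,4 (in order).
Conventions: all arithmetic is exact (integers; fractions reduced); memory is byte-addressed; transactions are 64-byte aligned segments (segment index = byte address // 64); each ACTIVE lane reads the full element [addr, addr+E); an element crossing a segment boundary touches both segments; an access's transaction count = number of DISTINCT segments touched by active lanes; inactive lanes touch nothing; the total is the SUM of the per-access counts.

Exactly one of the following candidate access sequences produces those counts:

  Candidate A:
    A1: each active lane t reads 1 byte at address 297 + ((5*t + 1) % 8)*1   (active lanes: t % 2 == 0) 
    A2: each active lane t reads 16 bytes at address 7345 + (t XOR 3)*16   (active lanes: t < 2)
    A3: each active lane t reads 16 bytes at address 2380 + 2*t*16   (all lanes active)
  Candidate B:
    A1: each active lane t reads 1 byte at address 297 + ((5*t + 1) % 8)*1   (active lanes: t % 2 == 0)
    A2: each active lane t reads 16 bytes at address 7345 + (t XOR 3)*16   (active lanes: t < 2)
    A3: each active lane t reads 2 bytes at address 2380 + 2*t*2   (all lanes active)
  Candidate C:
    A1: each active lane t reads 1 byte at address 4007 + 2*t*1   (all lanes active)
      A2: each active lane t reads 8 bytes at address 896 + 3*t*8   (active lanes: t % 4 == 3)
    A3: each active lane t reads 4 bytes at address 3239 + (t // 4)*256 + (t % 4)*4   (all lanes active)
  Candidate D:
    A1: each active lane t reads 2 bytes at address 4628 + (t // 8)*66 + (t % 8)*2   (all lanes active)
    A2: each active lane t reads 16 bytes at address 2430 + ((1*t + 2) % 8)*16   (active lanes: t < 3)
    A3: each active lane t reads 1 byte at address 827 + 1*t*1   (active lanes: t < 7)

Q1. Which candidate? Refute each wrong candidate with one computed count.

B: A3 gives 1 transaction, not 4
C: A2 gives 2 transactions, not 1
D: A2 gives 2 transactions, not 1
A: all counts match (1,1,4)

Answer: A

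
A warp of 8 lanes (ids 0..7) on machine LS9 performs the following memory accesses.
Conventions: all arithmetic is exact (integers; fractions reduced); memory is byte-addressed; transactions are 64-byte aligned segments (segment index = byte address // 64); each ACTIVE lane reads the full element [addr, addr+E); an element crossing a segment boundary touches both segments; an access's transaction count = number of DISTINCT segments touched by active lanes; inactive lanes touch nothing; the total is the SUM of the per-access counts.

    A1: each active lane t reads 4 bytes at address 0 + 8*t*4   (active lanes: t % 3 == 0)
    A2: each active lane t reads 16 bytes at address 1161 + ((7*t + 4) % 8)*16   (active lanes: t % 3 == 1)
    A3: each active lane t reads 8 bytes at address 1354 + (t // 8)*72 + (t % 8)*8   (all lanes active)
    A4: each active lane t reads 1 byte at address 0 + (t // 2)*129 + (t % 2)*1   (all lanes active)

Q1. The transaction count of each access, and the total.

A1: 3 transactions
A2: 2 transactions
A3: 2 transactions
A4: 4 transactions

Answer: 3,2,2,4; total 11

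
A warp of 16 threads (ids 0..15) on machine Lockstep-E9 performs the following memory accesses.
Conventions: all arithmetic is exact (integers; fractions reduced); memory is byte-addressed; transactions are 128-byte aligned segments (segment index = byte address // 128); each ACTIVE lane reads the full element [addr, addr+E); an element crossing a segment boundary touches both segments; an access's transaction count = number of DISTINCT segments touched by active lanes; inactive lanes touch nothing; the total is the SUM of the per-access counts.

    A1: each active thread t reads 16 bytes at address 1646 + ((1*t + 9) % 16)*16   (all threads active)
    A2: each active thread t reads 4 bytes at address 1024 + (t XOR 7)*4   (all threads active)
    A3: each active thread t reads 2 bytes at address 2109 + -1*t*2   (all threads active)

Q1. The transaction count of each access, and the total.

A1: 3 transactions
A2: 1 transaction
A3: 1 transaction

Answer: 3,1,1; total 5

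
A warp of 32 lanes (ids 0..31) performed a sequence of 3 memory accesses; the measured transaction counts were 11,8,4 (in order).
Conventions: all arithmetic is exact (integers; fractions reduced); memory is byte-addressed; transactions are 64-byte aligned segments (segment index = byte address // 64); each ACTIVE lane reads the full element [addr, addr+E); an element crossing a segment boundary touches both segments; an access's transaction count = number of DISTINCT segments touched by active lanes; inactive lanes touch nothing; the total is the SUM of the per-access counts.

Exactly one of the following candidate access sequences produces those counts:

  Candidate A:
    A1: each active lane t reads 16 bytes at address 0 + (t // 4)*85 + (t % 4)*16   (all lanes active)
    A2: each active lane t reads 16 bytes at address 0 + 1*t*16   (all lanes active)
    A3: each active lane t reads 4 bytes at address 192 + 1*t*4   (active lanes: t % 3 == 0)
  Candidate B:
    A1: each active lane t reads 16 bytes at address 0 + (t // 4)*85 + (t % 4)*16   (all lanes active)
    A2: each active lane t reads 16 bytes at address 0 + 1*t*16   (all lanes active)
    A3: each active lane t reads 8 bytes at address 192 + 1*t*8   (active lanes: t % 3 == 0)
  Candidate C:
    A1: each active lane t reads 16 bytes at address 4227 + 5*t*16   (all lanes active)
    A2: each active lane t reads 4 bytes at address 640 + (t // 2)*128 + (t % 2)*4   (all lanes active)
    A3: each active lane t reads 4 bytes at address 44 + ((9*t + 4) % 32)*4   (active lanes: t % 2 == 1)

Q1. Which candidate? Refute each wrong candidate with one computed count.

A: A3 gives 2 transactions, not 4
C: A1 gives 40 transactions, not 11
B: all counts match (11,8,4)

Answer: B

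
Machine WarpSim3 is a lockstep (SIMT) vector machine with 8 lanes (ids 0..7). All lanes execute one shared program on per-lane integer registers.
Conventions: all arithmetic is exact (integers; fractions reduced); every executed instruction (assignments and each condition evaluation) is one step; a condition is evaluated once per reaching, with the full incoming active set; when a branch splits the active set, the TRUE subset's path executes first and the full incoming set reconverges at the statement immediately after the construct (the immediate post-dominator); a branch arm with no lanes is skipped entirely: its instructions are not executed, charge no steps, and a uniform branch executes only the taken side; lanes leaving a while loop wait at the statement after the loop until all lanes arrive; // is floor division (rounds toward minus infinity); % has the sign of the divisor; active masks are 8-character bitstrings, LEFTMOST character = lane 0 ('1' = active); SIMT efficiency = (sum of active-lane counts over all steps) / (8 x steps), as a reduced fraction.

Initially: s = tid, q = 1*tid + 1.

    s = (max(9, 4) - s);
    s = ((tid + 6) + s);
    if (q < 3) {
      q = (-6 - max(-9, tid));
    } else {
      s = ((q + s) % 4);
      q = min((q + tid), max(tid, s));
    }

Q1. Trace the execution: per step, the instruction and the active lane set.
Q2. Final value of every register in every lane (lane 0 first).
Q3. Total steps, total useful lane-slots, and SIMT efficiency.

step 0: s <- (max(9, 4) - s)         11111111
step 1: s <- ((tid + 6) + s)         11111111
step 2: eval (q < 3)                 11111111
step 3: q <- (-6 - max(-9, tid))     11000000
step 4: s <- ((q + s) % 4)           00111111
step 5: q <- min((q + tid), max(tid, s)) 00111111

Answer: 6 steps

s: 15,15,2,3,0,1,2,3
q: -6,-7,2,3,4,5,6,7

steps = 6; useful = 38; efficiency = 38/48 = 19/24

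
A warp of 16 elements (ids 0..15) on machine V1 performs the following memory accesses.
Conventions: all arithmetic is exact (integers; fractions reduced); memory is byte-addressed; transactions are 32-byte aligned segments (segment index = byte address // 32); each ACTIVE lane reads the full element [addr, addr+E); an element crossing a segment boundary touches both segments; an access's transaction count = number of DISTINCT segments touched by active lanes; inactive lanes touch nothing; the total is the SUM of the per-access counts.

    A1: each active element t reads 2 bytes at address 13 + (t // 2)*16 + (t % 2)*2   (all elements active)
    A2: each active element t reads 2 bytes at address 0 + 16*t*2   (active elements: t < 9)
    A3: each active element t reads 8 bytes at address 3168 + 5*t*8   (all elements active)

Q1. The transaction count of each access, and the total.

A1: 5 transactions
A2: 9 transactions
A3: 16 transactions

Answer: 5,9,16; total 30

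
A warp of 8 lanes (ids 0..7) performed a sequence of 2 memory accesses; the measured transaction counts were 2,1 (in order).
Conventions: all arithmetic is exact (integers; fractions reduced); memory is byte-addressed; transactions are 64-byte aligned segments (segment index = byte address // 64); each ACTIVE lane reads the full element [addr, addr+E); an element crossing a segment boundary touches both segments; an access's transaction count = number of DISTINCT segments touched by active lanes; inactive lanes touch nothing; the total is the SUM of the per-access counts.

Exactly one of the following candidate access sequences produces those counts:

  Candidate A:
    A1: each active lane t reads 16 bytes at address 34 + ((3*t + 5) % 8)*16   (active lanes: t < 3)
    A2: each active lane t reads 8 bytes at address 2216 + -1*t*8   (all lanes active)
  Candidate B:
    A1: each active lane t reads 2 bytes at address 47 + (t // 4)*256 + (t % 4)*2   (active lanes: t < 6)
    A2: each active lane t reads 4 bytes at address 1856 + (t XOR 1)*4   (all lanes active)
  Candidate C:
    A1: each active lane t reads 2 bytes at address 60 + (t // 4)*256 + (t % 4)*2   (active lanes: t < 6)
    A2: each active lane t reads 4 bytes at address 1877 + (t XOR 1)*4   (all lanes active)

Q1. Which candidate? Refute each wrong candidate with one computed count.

A: A1 gives 3 transactions, not 2
C: A1 gives 3 transactions, not 2
B: all counts match (2,1)

Answer: B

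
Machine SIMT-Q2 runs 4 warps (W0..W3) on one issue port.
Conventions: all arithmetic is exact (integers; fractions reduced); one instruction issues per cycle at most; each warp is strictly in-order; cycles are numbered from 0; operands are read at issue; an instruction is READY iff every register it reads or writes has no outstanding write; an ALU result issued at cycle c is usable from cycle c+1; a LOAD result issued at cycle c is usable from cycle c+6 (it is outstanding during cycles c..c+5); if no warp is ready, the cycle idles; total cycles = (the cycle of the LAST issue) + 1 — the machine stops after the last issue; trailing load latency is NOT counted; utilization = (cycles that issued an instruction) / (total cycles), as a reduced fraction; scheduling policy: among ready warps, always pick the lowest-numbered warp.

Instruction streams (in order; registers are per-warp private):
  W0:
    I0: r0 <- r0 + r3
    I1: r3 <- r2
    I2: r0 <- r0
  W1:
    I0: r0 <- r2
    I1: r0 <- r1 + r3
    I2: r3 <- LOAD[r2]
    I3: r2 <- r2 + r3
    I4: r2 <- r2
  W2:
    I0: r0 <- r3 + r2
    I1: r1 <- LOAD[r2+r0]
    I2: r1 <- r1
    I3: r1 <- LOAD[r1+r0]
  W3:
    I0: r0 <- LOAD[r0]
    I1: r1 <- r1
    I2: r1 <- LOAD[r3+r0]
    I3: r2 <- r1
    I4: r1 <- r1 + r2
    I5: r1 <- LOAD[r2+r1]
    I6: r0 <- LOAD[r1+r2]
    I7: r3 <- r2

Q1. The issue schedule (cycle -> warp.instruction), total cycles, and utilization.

cycle 0: W0.I0
cycle 1: W0.I1
cycle 2: W0.I2
cycle 3: W1.I0
cycle 4: W1.I1
cycle 5: W1.I2
cycle 6: W2.I0
cycle 7: W2.I1
cycle 8: W3.I0
cycle 9: W3.I1
cycle 10: idle
cycle 11: W1.I3
cycle 12: W1.I4
cycle 13: W2.I2
cycle 14: W2.I3
cycle 15: W3.I2
cycle 16: idle
cycle 17: idle
cycle 18: idle
cycle 19: idle
cycle 20: idle
cycle 21: W3.I3
cycle 22: W3.I4
cycle 23: W3.I5
cycle 24: idle
cycle 25: idle
cycle 26: idle
cycle 27: idle
cycle 28: idle
cycle 29: W3.I6
cycle 30: W3.I7

Answer: 31 cycles, utilization 20/31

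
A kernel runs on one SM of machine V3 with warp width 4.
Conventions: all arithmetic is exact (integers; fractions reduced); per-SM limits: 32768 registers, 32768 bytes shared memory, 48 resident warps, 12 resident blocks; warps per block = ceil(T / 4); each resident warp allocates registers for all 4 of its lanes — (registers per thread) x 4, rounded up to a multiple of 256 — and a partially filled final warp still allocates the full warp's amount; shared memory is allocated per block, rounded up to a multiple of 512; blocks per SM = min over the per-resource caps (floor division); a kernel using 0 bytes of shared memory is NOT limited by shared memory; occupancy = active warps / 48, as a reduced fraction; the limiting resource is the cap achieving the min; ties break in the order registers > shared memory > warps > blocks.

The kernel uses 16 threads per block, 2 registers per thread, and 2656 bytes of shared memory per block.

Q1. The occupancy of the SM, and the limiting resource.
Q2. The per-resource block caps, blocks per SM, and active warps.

Answer: occupancy 5/6, limited by shared memory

registers: 32 blocks
shared memory: 10 blocks
warps: 12 blocks
blocks: 12 blocks

Answer: 10 blocks, 40 active warps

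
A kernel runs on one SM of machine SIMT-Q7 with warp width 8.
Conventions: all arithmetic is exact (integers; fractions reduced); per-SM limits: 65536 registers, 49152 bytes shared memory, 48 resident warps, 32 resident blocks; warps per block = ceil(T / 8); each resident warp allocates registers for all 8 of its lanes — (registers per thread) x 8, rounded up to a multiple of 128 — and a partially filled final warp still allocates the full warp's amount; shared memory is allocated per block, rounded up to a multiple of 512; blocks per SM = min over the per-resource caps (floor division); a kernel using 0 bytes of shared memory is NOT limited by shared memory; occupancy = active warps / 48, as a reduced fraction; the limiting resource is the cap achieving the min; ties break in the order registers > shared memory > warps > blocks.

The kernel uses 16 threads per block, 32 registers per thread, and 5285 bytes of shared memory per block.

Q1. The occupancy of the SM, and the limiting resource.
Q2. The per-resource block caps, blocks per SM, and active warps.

Answer: occupancy 1/3, limited by shared memory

registers: 128 blocks
shared memory: 8 blocks
warps: 24 blocks
blocks: 32 blocks

Answer: 8 blocks, 16 active warps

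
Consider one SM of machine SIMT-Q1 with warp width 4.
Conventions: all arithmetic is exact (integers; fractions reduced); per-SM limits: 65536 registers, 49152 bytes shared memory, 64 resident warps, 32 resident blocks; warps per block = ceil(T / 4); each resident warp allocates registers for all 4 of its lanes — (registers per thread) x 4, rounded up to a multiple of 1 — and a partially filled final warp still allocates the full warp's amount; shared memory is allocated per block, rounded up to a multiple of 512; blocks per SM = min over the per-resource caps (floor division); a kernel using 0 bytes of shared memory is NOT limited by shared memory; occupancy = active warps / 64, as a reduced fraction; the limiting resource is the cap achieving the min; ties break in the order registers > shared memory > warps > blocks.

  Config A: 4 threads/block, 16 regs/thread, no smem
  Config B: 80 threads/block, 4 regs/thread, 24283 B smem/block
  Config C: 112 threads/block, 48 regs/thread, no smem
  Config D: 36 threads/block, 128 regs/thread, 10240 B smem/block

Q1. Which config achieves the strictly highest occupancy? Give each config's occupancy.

occupancies: A 1/2, B 5/8, C 7/8, D 9/16

Answer: C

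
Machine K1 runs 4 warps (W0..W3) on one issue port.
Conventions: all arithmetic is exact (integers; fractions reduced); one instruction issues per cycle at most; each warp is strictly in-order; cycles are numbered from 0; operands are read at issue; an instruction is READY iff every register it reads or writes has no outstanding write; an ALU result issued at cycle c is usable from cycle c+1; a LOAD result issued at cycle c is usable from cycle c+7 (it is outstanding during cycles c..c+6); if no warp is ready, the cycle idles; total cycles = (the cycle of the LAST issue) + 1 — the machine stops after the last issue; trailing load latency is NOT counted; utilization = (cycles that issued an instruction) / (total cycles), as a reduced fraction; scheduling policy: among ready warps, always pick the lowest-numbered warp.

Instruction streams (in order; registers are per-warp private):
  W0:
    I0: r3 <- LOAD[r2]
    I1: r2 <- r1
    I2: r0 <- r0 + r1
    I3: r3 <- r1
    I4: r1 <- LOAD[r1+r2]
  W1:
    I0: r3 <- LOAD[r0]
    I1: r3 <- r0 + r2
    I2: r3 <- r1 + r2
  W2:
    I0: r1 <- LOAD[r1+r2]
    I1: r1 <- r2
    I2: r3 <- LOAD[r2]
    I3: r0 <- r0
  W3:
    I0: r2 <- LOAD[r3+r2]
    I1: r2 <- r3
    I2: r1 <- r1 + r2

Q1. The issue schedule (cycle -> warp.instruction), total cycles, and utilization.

cycle 0: W0.I0
cycle 1: W0.I1
cycle 2: W0.I2
cycle 3: W1.I0
cycle 4: W2.I0
cycle 5: W3.I0
cycle 6: idle
cycle 7: W0.I3
cycle 8: W0.I4
cycle 9: idle
cycle 10: W1.I1
cycle 11: W1.I2
cycle 12: W2.I1
cycle 13: W2.I2
cycle 14: W2.I3
cycle 15: W3.I1
cycle 16: W3.I2

Answer: 17 cycles, utilization 15/17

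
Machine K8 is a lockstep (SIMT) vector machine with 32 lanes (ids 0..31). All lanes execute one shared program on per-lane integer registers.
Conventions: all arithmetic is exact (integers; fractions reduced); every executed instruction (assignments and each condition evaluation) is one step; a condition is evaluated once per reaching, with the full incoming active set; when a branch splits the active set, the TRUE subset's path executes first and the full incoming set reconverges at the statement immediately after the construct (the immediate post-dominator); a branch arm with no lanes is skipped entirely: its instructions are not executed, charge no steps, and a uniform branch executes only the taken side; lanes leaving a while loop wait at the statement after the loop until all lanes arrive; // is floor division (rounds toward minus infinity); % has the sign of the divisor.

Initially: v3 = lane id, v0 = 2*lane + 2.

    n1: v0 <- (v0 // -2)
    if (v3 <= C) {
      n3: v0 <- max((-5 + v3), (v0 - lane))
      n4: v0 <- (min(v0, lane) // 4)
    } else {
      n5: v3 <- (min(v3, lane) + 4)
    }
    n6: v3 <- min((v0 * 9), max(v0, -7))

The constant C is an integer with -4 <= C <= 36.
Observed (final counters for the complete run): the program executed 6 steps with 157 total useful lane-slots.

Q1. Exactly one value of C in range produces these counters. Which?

Answer: C = 28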